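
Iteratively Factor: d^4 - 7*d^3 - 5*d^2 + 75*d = (d - 5)*(d^3 - 2*d^2 - 15*d) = (d - 5)*(d + 3)*(d^2 - 5*d) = d*(d - 5)*(d + 3)*(d - 5)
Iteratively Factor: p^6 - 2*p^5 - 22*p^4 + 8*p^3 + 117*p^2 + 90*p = (p + 3)*(p^5 - 5*p^4 - 7*p^3 + 29*p^2 + 30*p) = (p + 1)*(p + 3)*(p^4 - 6*p^3 - p^2 + 30*p) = (p - 3)*(p + 1)*(p + 3)*(p^3 - 3*p^2 - 10*p) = (p - 3)*(p + 1)*(p + 2)*(p + 3)*(p^2 - 5*p) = p*(p - 3)*(p + 1)*(p + 2)*(p + 3)*(p - 5)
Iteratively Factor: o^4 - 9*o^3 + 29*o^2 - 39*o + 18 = (o - 2)*(o^3 - 7*o^2 + 15*o - 9) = (o - 2)*(o - 1)*(o^2 - 6*o + 9) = (o - 3)*(o - 2)*(o - 1)*(o - 3)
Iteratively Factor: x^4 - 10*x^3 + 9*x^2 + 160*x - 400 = (x - 5)*(x^3 - 5*x^2 - 16*x + 80) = (x - 5)*(x - 4)*(x^2 - x - 20) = (x - 5)*(x - 4)*(x + 4)*(x - 5)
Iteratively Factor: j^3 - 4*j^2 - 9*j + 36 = (j - 3)*(j^2 - j - 12) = (j - 4)*(j - 3)*(j + 3)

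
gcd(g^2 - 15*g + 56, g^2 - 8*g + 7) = g - 7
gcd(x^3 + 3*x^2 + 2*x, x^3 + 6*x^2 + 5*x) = x^2 + x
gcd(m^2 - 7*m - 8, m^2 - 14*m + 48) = m - 8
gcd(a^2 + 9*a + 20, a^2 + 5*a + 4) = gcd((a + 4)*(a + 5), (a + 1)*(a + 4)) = a + 4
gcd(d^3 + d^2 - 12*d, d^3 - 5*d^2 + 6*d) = d^2 - 3*d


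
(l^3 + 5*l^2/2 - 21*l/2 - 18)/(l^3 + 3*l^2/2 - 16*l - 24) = (l - 3)/(l - 4)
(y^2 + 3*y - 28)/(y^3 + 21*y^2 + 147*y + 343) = (y - 4)/(y^2 + 14*y + 49)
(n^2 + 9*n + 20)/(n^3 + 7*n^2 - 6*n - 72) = (n + 5)/(n^2 + 3*n - 18)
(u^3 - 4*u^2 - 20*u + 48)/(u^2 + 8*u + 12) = (u^3 - 4*u^2 - 20*u + 48)/(u^2 + 8*u + 12)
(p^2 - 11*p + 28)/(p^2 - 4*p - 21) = (p - 4)/(p + 3)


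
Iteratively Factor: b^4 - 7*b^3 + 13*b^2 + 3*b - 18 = (b - 2)*(b^3 - 5*b^2 + 3*b + 9) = (b - 2)*(b + 1)*(b^2 - 6*b + 9) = (b - 3)*(b - 2)*(b + 1)*(b - 3)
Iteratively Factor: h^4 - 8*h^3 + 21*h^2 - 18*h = (h)*(h^3 - 8*h^2 + 21*h - 18) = h*(h - 3)*(h^2 - 5*h + 6) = h*(h - 3)^2*(h - 2)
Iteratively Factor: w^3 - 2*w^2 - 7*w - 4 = (w + 1)*(w^2 - 3*w - 4) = (w - 4)*(w + 1)*(w + 1)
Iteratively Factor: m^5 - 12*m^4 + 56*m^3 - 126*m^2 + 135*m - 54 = (m - 2)*(m^4 - 10*m^3 + 36*m^2 - 54*m + 27) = (m - 3)*(m - 2)*(m^3 - 7*m^2 + 15*m - 9) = (m - 3)^2*(m - 2)*(m^2 - 4*m + 3) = (m - 3)^2*(m - 2)*(m - 1)*(m - 3)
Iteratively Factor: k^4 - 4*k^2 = (k)*(k^3 - 4*k) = k^2*(k^2 - 4) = k^2*(k + 2)*(k - 2)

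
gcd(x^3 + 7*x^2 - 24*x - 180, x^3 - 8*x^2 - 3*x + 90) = x - 5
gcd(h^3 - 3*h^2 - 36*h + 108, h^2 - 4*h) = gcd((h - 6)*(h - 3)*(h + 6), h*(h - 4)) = 1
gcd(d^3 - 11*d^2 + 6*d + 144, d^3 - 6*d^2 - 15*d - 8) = d - 8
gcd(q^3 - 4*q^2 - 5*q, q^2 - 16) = 1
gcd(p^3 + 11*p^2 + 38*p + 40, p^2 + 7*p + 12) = p + 4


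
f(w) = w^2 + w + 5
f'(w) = 2*w + 1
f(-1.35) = 5.47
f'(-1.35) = -1.70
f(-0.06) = 4.94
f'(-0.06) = 0.88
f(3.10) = 17.71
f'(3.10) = 7.20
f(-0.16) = 4.87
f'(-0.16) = 0.68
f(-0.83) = 4.86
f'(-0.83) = -0.66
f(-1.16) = 5.19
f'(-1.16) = -1.32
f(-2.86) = 10.32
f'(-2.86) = -4.72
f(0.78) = 6.39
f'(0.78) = 2.56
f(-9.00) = 77.00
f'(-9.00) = -17.00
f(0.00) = 5.00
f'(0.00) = 1.00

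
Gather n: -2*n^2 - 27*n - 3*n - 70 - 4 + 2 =-2*n^2 - 30*n - 72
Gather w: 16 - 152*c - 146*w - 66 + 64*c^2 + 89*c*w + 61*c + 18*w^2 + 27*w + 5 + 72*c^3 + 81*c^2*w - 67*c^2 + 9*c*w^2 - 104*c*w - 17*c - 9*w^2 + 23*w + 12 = 72*c^3 - 3*c^2 - 108*c + w^2*(9*c + 9) + w*(81*c^2 - 15*c - 96) - 33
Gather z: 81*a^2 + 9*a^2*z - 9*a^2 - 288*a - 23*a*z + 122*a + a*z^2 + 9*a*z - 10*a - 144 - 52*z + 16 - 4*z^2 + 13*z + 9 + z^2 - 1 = 72*a^2 - 176*a + z^2*(a - 3) + z*(9*a^2 - 14*a - 39) - 120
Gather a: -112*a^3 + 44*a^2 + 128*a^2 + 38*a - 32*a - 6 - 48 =-112*a^3 + 172*a^2 + 6*a - 54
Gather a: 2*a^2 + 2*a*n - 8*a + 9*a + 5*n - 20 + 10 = 2*a^2 + a*(2*n + 1) + 5*n - 10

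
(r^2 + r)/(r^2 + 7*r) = (r + 1)/(r + 7)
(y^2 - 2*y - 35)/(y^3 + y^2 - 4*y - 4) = (y^2 - 2*y - 35)/(y^3 + y^2 - 4*y - 4)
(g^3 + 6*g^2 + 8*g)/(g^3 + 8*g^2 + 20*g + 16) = g/(g + 2)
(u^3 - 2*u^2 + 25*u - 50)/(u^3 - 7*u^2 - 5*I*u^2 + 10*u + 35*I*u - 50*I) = (u + 5*I)/(u - 5)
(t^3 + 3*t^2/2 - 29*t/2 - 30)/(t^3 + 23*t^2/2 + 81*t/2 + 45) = (t - 4)/(t + 6)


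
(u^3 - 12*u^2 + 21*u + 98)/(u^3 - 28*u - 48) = (u^2 - 14*u + 49)/(u^2 - 2*u - 24)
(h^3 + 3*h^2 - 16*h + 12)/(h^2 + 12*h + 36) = (h^2 - 3*h + 2)/(h + 6)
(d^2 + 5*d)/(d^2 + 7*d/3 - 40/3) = 3*d/(3*d - 8)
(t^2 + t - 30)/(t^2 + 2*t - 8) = (t^2 + t - 30)/(t^2 + 2*t - 8)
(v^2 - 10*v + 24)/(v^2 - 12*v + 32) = (v - 6)/(v - 8)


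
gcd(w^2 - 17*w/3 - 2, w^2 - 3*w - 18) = w - 6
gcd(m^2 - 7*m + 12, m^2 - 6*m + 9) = m - 3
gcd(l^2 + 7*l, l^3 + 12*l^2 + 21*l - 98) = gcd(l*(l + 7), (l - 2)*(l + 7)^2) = l + 7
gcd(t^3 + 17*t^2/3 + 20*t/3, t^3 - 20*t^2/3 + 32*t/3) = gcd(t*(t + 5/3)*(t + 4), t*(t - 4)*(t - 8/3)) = t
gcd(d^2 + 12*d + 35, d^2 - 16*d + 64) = 1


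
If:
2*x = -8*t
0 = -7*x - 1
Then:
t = 1/28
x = -1/7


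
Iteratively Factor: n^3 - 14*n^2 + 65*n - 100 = (n - 4)*(n^2 - 10*n + 25) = (n - 5)*(n - 4)*(n - 5)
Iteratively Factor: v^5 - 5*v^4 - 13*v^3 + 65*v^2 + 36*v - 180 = (v - 2)*(v^4 - 3*v^3 - 19*v^2 + 27*v + 90) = (v - 2)*(v + 2)*(v^3 - 5*v^2 - 9*v + 45) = (v - 3)*(v - 2)*(v + 2)*(v^2 - 2*v - 15) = (v - 5)*(v - 3)*(v - 2)*(v + 2)*(v + 3)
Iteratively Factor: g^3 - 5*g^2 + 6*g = (g - 3)*(g^2 - 2*g) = g*(g - 3)*(g - 2)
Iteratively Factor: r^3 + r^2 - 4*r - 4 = (r + 1)*(r^2 - 4) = (r - 2)*(r + 1)*(r + 2)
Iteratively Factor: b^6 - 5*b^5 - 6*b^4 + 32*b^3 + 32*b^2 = (b - 4)*(b^5 - b^4 - 10*b^3 - 8*b^2) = b*(b - 4)*(b^4 - b^3 - 10*b^2 - 8*b) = b*(b - 4)^2*(b^3 + 3*b^2 + 2*b) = b*(b - 4)^2*(b + 1)*(b^2 + 2*b) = b*(b - 4)^2*(b + 1)*(b + 2)*(b)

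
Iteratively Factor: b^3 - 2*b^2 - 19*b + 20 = (b + 4)*(b^2 - 6*b + 5) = (b - 1)*(b + 4)*(b - 5)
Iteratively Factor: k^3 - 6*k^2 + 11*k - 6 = (k - 2)*(k^2 - 4*k + 3) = (k - 2)*(k - 1)*(k - 3)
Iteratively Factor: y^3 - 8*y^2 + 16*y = (y)*(y^2 - 8*y + 16) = y*(y - 4)*(y - 4)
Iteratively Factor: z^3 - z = (z)*(z^2 - 1) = z*(z + 1)*(z - 1)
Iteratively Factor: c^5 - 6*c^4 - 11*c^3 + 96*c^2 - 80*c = (c)*(c^4 - 6*c^3 - 11*c^2 + 96*c - 80) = c*(c - 5)*(c^3 - c^2 - 16*c + 16) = c*(c - 5)*(c + 4)*(c^2 - 5*c + 4) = c*(c - 5)*(c - 4)*(c + 4)*(c - 1)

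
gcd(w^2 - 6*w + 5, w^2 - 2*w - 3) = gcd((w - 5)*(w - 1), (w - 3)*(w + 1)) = 1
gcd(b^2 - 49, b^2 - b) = 1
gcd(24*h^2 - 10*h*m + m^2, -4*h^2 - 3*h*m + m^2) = 4*h - m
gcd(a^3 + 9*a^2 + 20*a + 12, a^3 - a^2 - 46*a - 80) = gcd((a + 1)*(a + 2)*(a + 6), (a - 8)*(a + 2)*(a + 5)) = a + 2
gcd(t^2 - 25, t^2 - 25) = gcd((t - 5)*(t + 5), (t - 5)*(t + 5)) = t^2 - 25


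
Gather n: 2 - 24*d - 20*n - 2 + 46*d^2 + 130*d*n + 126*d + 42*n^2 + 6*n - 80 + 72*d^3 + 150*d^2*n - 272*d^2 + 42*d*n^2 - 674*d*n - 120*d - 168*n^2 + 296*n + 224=72*d^3 - 226*d^2 - 18*d + n^2*(42*d - 126) + n*(150*d^2 - 544*d + 282) + 144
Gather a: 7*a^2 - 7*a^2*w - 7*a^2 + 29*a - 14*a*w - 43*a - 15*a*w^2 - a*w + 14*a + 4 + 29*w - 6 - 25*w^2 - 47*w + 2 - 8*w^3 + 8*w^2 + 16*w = -7*a^2*w + a*(-15*w^2 - 15*w) - 8*w^3 - 17*w^2 - 2*w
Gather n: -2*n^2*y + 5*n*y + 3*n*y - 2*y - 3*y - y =-2*n^2*y + 8*n*y - 6*y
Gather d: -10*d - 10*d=-20*d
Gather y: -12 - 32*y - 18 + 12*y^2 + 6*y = 12*y^2 - 26*y - 30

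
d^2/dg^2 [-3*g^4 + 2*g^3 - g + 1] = 12*g*(1 - 3*g)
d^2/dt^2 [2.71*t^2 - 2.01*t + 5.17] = 5.42000000000000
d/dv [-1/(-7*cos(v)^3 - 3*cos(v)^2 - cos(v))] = (21*sin(v) + sin(v)/cos(v)^2 + 6*tan(v))/(-7*sin(v)^2 + 3*cos(v) + 8)^2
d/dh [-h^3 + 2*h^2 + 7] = h*(4 - 3*h)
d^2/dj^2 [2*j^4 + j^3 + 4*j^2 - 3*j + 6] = 24*j^2 + 6*j + 8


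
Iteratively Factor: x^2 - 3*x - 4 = (x + 1)*(x - 4)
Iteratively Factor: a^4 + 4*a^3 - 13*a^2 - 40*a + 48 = (a - 1)*(a^3 + 5*a^2 - 8*a - 48) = (a - 3)*(a - 1)*(a^2 + 8*a + 16) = (a - 3)*(a - 1)*(a + 4)*(a + 4)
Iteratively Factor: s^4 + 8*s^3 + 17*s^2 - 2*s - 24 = (s - 1)*(s^3 + 9*s^2 + 26*s + 24) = (s - 1)*(s + 4)*(s^2 + 5*s + 6) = (s - 1)*(s + 3)*(s + 4)*(s + 2)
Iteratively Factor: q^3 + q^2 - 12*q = (q)*(q^2 + q - 12) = q*(q - 3)*(q + 4)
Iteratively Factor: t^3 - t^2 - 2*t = (t + 1)*(t^2 - 2*t) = (t - 2)*(t + 1)*(t)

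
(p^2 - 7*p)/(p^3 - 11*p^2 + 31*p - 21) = p/(p^2 - 4*p + 3)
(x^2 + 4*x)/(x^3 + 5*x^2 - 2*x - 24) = x/(x^2 + x - 6)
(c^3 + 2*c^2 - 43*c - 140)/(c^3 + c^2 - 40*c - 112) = (c + 5)/(c + 4)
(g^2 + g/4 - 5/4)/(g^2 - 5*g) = (4*g^2 + g - 5)/(4*g*(g - 5))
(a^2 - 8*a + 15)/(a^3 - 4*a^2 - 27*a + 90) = (a - 5)/(a^2 - a - 30)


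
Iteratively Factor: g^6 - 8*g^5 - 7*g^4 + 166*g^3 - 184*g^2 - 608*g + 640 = (g - 4)*(g^5 - 4*g^4 - 23*g^3 + 74*g^2 + 112*g - 160) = (g - 5)*(g - 4)*(g^4 + g^3 - 18*g^2 - 16*g + 32) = (g - 5)*(g - 4)^2*(g^3 + 5*g^2 + 2*g - 8) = (g - 5)*(g - 4)^2*(g - 1)*(g^2 + 6*g + 8) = (g - 5)*(g - 4)^2*(g - 1)*(g + 2)*(g + 4)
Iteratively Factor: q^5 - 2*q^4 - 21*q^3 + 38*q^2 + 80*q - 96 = (q + 2)*(q^4 - 4*q^3 - 13*q^2 + 64*q - 48) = (q + 2)*(q + 4)*(q^3 - 8*q^2 + 19*q - 12) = (q - 4)*(q + 2)*(q + 4)*(q^2 - 4*q + 3) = (q - 4)*(q - 1)*(q + 2)*(q + 4)*(q - 3)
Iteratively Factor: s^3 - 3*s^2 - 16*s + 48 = (s + 4)*(s^2 - 7*s + 12) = (s - 3)*(s + 4)*(s - 4)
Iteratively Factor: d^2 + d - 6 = (d + 3)*(d - 2)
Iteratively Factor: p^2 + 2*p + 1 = (p + 1)*(p + 1)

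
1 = 1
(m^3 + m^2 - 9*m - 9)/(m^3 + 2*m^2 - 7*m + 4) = (m^3 + m^2 - 9*m - 9)/(m^3 + 2*m^2 - 7*m + 4)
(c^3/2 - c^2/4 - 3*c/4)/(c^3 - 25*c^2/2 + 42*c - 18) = c*(2*c^2 - c - 3)/(2*(2*c^3 - 25*c^2 + 84*c - 36))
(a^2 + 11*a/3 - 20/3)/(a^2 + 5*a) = (a - 4/3)/a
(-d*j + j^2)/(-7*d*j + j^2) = (d - j)/(7*d - j)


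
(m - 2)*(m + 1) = m^2 - m - 2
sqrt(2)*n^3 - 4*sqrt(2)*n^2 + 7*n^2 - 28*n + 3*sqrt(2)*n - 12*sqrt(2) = (n - 4)*(n + 3*sqrt(2))*(sqrt(2)*n + 1)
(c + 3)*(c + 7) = c^2 + 10*c + 21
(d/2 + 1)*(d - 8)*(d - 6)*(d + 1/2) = d^4/2 - 23*d^3/4 + 7*d^2 + 53*d + 24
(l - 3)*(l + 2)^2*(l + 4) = l^4 + 5*l^3 - 4*l^2 - 44*l - 48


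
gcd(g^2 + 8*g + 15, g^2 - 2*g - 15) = g + 3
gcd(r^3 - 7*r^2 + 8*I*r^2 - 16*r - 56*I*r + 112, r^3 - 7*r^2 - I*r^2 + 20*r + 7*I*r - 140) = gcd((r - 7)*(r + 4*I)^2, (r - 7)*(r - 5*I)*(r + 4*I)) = r^2 + r*(-7 + 4*I) - 28*I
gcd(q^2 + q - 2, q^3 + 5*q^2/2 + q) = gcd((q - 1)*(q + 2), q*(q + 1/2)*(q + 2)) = q + 2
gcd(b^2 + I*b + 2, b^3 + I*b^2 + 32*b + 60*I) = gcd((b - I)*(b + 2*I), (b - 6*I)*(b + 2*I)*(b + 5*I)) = b + 2*I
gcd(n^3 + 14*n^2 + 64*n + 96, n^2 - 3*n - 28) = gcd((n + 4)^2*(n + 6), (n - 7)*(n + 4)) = n + 4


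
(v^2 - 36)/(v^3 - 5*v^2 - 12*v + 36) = (v + 6)/(v^2 + v - 6)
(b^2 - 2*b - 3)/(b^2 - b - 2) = (b - 3)/(b - 2)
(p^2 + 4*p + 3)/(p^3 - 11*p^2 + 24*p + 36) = (p + 3)/(p^2 - 12*p + 36)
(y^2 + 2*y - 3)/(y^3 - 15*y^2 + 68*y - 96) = (y^2 + 2*y - 3)/(y^3 - 15*y^2 + 68*y - 96)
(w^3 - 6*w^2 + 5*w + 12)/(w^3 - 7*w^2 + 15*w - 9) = (w^2 - 3*w - 4)/(w^2 - 4*w + 3)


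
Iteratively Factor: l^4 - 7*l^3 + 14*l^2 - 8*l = (l)*(l^3 - 7*l^2 + 14*l - 8) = l*(l - 1)*(l^2 - 6*l + 8) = l*(l - 4)*(l - 1)*(l - 2)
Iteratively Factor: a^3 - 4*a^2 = (a - 4)*(a^2) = a*(a - 4)*(a)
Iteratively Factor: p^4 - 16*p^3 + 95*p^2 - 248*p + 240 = (p - 4)*(p^3 - 12*p^2 + 47*p - 60) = (p - 4)^2*(p^2 - 8*p + 15) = (p - 5)*(p - 4)^2*(p - 3)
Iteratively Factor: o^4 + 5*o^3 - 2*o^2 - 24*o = (o - 2)*(o^3 + 7*o^2 + 12*o) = (o - 2)*(o + 4)*(o^2 + 3*o) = o*(o - 2)*(o + 4)*(o + 3)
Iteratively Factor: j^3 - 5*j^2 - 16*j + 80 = (j + 4)*(j^2 - 9*j + 20) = (j - 5)*(j + 4)*(j - 4)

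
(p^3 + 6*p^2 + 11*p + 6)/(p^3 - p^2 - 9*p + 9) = (p^2 + 3*p + 2)/(p^2 - 4*p + 3)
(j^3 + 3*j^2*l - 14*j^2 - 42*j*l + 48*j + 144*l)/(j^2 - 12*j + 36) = (j^2 + 3*j*l - 8*j - 24*l)/(j - 6)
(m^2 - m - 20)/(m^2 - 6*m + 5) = (m + 4)/(m - 1)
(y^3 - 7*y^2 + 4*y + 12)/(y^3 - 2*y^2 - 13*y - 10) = (y^2 - 8*y + 12)/(y^2 - 3*y - 10)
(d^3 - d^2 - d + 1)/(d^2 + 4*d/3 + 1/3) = 3*(d^2 - 2*d + 1)/(3*d + 1)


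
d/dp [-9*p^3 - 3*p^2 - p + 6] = -27*p^2 - 6*p - 1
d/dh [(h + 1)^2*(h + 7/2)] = (h + 1)*(3*h + 8)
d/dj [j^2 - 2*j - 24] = 2*j - 2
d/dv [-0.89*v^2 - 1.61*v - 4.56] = -1.78*v - 1.61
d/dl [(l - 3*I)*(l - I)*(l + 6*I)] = 3*l^2 + 4*I*l + 21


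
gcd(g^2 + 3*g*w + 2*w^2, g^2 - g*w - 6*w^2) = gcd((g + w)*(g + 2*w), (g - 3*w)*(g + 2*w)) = g + 2*w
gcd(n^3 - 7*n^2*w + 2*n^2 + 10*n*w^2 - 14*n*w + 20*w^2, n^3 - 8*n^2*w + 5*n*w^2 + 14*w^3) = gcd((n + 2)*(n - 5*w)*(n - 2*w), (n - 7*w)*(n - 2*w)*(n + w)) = -n + 2*w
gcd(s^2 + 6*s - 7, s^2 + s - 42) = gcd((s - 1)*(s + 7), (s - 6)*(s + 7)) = s + 7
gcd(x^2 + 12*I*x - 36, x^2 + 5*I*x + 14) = 1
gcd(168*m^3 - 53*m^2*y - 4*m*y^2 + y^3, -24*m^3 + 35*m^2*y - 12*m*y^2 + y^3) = 24*m^2 - 11*m*y + y^2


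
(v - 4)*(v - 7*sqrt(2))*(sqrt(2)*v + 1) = sqrt(2)*v^3 - 13*v^2 - 4*sqrt(2)*v^2 - 7*sqrt(2)*v + 52*v + 28*sqrt(2)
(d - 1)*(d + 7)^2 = d^3 + 13*d^2 + 35*d - 49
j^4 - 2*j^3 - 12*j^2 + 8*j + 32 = (j - 4)*(j - 2)*(j + 2)^2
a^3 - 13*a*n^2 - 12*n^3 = (a - 4*n)*(a + n)*(a + 3*n)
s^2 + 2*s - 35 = (s - 5)*(s + 7)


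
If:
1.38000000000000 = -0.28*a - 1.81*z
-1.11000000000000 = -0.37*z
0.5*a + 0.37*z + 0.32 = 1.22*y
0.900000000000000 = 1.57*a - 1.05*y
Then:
No Solution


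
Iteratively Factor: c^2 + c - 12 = (c + 4)*(c - 3)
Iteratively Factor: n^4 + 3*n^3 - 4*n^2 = (n - 1)*(n^3 + 4*n^2) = n*(n - 1)*(n^2 + 4*n) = n*(n - 1)*(n + 4)*(n)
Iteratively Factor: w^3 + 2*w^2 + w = (w + 1)*(w^2 + w) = w*(w + 1)*(w + 1)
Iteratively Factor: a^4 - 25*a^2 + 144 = (a - 4)*(a^3 + 4*a^2 - 9*a - 36) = (a - 4)*(a + 4)*(a^2 - 9) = (a - 4)*(a - 3)*(a + 4)*(a + 3)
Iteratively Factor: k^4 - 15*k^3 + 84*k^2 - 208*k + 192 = (k - 4)*(k^3 - 11*k^2 + 40*k - 48) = (k - 4)*(k - 3)*(k^2 - 8*k + 16) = (k - 4)^2*(k - 3)*(k - 4)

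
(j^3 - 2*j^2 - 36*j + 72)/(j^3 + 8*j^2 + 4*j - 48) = (j - 6)/(j + 4)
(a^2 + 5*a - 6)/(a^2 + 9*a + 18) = (a - 1)/(a + 3)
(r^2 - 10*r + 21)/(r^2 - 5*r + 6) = (r - 7)/(r - 2)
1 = 1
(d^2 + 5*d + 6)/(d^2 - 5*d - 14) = (d + 3)/(d - 7)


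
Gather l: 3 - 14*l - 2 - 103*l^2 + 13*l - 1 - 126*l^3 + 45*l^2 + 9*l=-126*l^3 - 58*l^2 + 8*l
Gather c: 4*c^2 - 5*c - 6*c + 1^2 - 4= 4*c^2 - 11*c - 3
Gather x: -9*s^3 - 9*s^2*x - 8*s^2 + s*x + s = -9*s^3 - 8*s^2 + s + x*(-9*s^2 + s)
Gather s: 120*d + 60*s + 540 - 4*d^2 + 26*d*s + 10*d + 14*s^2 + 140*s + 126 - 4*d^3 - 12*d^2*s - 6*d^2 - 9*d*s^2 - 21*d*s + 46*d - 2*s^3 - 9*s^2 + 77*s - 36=-4*d^3 - 10*d^2 + 176*d - 2*s^3 + s^2*(5 - 9*d) + s*(-12*d^2 + 5*d + 277) + 630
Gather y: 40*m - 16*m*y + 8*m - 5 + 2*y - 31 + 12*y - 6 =48*m + y*(14 - 16*m) - 42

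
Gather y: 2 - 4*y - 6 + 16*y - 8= 12*y - 12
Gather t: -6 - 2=-8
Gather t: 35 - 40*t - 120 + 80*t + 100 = 40*t + 15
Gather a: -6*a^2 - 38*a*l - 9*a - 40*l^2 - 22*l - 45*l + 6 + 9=-6*a^2 + a*(-38*l - 9) - 40*l^2 - 67*l + 15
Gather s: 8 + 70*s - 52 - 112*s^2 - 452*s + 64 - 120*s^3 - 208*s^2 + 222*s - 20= -120*s^3 - 320*s^2 - 160*s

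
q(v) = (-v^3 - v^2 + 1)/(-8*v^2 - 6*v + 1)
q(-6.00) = -0.72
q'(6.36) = 0.13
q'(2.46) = 0.14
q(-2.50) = -0.31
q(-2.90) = -0.35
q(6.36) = 0.82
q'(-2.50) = 0.10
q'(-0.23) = 0.74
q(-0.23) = 0.49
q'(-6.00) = 0.12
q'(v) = (16*v + 6)*(-v^3 - v^2 + 1)/(-8*v^2 - 6*v + 1)^2 + (-3*v^2 - 2*v)/(-8*v^2 - 6*v + 1)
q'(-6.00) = 0.12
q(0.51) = -0.15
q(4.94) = 0.64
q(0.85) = 0.03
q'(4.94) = 0.13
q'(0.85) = 0.32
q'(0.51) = 0.94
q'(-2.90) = 0.11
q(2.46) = 0.32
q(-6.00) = -0.72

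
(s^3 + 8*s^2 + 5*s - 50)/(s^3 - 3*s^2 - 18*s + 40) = (s^2 + 10*s + 25)/(s^2 - s - 20)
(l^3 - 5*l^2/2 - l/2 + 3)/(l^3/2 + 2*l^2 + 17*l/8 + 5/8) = 4*(2*l^2 - 7*l + 6)/(4*l^2 + 12*l + 5)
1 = 1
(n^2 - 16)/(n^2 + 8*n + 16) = (n - 4)/(n + 4)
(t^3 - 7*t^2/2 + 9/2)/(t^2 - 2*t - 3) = t - 3/2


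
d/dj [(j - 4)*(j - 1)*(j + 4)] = 3*j^2 - 2*j - 16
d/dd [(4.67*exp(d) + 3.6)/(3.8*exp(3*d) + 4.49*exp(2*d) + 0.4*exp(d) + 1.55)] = (-35.492*exp(3*d) - 62.0083*exp(2*d) - 32.328*exp(d) + 5.7985)*exp(d)/(14.44*exp(6*d) + 34.124*exp(5*d) + 23.2001*exp(4*d) + 15.372*exp(3*d) + 14.079*exp(2*d) + 1.24*exp(d) + 2.4025)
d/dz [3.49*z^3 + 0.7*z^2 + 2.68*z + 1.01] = 10.47*z^2 + 1.4*z + 2.68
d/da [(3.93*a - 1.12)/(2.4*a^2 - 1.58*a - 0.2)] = (-9.432*a^2 + 5.376*a - 2.5556)/(5.76*a^4 - 7.584*a^3 + 1.5364*a^2 + 0.632*a + 0.04)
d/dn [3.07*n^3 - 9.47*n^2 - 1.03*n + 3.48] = 9.21*n^2 - 18.94*n - 1.03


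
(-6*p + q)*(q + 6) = -6*p*q - 36*p + q^2 + 6*q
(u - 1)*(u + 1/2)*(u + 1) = u^3 + u^2/2 - u - 1/2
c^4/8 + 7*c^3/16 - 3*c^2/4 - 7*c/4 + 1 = (c/4 + 1)*(c/2 + 1)*(c - 2)*(c - 1/2)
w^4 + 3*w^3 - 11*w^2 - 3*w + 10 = (w - 2)*(w - 1)*(w + 1)*(w + 5)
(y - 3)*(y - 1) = y^2 - 4*y + 3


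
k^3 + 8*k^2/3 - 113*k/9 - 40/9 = (k - 8/3)*(k + 1/3)*(k + 5)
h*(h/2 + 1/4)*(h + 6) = h^3/2 + 13*h^2/4 + 3*h/2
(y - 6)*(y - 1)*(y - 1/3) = y^3 - 22*y^2/3 + 25*y/3 - 2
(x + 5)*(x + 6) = x^2 + 11*x + 30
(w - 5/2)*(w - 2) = w^2 - 9*w/2 + 5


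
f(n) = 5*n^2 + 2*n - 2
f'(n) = 10*n + 2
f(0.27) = -1.10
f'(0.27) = 4.70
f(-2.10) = 15.85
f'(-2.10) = -19.00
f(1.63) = 14.54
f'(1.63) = 18.30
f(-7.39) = 256.28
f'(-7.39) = -71.90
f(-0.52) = -1.69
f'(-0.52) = -3.20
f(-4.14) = 75.42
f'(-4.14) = -39.40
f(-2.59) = 26.36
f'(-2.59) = -23.90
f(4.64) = 114.93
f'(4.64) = 48.40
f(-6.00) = 166.00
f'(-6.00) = -58.00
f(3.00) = 49.00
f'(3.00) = 32.00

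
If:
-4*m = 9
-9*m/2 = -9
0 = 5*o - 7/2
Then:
No Solution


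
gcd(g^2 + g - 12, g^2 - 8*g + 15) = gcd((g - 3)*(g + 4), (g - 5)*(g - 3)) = g - 3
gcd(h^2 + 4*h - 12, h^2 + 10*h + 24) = h + 6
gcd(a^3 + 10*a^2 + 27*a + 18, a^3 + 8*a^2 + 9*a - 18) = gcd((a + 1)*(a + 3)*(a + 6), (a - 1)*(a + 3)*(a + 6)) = a^2 + 9*a + 18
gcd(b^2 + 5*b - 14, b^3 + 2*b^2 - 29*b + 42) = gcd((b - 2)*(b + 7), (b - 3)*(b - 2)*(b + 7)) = b^2 + 5*b - 14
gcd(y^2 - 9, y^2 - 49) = 1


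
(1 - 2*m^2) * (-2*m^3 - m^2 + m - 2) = 4*m^5 + 2*m^4 - 4*m^3 + 3*m^2 + m - 2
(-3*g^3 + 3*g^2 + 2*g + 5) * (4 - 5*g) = 15*g^4 - 27*g^3 + 2*g^2 - 17*g + 20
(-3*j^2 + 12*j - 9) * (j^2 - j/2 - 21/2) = -3*j^4 + 27*j^3/2 + 33*j^2/2 - 243*j/2 + 189/2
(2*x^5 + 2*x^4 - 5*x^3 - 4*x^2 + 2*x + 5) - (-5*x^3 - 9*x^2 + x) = 2*x^5 + 2*x^4 + 5*x^2 + x + 5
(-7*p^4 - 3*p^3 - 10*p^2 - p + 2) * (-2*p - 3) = 14*p^5 + 27*p^4 + 29*p^3 + 32*p^2 - p - 6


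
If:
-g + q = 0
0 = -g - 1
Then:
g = -1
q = -1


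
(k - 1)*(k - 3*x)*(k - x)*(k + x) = k^4 - 3*k^3*x - k^3 - k^2*x^2 + 3*k^2*x + 3*k*x^3 + k*x^2 - 3*x^3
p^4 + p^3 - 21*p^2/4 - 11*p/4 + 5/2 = (p - 2)*(p - 1/2)*(p + 1)*(p + 5/2)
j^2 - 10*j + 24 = (j - 6)*(j - 4)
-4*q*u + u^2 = u*(-4*q + u)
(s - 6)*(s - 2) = s^2 - 8*s + 12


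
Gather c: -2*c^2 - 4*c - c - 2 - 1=-2*c^2 - 5*c - 3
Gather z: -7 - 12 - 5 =-24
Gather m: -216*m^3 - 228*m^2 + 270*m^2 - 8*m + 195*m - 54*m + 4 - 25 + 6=-216*m^3 + 42*m^2 + 133*m - 15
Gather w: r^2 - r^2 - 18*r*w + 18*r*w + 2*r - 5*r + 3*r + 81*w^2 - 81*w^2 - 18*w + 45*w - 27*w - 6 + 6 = 0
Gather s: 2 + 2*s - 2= 2*s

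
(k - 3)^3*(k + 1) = k^4 - 8*k^3 + 18*k^2 - 27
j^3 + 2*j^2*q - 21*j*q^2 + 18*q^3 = (j - 3*q)*(j - q)*(j + 6*q)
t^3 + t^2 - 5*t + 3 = (t - 1)^2*(t + 3)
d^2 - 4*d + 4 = (d - 2)^2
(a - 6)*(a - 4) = a^2 - 10*a + 24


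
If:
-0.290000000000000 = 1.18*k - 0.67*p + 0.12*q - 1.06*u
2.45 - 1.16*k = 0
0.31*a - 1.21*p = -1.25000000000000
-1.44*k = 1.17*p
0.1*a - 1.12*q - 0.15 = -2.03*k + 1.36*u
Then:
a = -14.18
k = 2.11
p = -2.60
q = -2.42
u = 3.99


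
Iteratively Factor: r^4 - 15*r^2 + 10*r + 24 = (r + 1)*(r^3 - r^2 - 14*r + 24) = (r - 3)*(r + 1)*(r^2 + 2*r - 8) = (r - 3)*(r + 1)*(r + 4)*(r - 2)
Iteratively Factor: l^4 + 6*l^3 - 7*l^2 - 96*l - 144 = (l + 3)*(l^3 + 3*l^2 - 16*l - 48) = (l - 4)*(l + 3)*(l^2 + 7*l + 12) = (l - 4)*(l + 3)*(l + 4)*(l + 3)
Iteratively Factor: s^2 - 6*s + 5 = (s - 5)*(s - 1)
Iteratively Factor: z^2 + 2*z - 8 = (z + 4)*(z - 2)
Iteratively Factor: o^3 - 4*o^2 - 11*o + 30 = (o + 3)*(o^2 - 7*o + 10) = (o - 5)*(o + 3)*(o - 2)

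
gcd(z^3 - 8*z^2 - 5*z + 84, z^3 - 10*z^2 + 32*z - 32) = z - 4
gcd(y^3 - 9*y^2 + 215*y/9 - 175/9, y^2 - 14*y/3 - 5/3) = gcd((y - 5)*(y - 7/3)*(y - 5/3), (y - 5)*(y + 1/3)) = y - 5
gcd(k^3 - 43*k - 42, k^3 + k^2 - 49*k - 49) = k^2 - 6*k - 7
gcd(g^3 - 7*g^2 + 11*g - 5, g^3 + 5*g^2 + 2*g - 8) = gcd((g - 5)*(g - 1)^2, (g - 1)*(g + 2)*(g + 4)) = g - 1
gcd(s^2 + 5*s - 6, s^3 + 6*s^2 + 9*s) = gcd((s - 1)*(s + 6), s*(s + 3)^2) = 1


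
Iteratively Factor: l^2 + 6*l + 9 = (l + 3)*(l + 3)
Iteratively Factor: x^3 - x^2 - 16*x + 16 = (x + 4)*(x^2 - 5*x + 4) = (x - 1)*(x + 4)*(x - 4)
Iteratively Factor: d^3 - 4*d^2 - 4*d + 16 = (d - 2)*(d^2 - 2*d - 8) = (d - 2)*(d + 2)*(d - 4)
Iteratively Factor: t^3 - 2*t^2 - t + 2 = (t + 1)*(t^2 - 3*t + 2) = (t - 2)*(t + 1)*(t - 1)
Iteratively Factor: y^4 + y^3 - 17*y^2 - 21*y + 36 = (y + 3)*(y^3 - 2*y^2 - 11*y + 12) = (y - 4)*(y + 3)*(y^2 + 2*y - 3) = (y - 4)*(y - 1)*(y + 3)*(y + 3)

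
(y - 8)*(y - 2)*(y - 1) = y^3 - 11*y^2 + 26*y - 16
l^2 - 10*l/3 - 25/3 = (l - 5)*(l + 5/3)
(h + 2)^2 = h^2 + 4*h + 4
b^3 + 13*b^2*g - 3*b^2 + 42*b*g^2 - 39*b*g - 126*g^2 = (b - 3)*(b + 6*g)*(b + 7*g)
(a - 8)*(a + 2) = a^2 - 6*a - 16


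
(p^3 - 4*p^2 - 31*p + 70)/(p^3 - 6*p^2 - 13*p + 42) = (p + 5)/(p + 3)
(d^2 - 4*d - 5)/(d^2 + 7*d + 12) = (d^2 - 4*d - 5)/(d^2 + 7*d + 12)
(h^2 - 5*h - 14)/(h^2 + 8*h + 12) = (h - 7)/(h + 6)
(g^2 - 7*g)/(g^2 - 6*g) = (g - 7)/(g - 6)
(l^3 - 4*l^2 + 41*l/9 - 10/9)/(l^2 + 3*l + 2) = (9*l^3 - 36*l^2 + 41*l - 10)/(9*(l^2 + 3*l + 2))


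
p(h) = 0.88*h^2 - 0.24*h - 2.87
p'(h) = 1.76*h - 0.24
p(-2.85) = 4.96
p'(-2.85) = -5.26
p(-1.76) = 0.28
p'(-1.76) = -3.34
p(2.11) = 0.54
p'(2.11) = 3.47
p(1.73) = -0.65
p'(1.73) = 2.80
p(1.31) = -1.67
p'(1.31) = 2.07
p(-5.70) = 27.09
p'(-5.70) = -10.27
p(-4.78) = 18.38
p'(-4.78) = -8.65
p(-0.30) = -2.72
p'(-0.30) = -0.77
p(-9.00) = 70.57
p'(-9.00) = -16.08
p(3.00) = 4.33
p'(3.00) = 5.04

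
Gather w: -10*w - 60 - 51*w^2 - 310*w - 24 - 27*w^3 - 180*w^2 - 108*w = -27*w^3 - 231*w^2 - 428*w - 84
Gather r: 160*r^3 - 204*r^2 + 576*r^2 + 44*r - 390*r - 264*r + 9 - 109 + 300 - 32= 160*r^3 + 372*r^2 - 610*r + 168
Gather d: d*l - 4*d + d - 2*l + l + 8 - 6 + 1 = d*(l - 3) - l + 3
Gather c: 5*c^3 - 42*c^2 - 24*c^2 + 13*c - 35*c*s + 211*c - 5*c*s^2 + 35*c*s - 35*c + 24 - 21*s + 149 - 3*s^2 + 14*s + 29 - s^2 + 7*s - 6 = 5*c^3 - 66*c^2 + c*(189 - 5*s^2) - 4*s^2 + 196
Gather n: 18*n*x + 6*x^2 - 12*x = 18*n*x + 6*x^2 - 12*x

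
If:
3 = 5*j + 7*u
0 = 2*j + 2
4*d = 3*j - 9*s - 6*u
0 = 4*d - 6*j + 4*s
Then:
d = -51/70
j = -1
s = -27/35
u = 8/7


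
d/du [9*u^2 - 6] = 18*u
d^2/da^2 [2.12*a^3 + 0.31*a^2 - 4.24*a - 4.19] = 12.72*a + 0.62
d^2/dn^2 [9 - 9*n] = 0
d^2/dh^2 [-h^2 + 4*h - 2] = -2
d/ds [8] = 0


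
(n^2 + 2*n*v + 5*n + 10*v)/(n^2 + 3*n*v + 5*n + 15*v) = (n + 2*v)/(n + 3*v)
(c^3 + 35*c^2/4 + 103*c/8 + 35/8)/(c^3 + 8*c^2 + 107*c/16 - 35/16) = 2*(2*c + 1)/(4*c - 1)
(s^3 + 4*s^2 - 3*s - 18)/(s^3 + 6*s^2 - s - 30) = (s + 3)/(s + 5)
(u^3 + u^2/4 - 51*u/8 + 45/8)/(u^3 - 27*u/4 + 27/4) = (4*u - 5)/(2*(2*u - 3))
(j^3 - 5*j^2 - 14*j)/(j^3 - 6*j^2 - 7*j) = (j + 2)/(j + 1)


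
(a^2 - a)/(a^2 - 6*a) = (a - 1)/(a - 6)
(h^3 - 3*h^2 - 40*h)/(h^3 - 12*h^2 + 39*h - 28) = h*(h^2 - 3*h - 40)/(h^3 - 12*h^2 + 39*h - 28)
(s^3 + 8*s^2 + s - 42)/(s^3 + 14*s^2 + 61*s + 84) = (s - 2)/(s + 4)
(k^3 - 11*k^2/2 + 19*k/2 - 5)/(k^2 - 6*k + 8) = (2*k^2 - 7*k + 5)/(2*(k - 4))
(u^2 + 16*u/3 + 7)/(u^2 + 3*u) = (u + 7/3)/u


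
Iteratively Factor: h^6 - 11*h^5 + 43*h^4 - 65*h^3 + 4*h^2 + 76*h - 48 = (h - 3)*(h^5 - 8*h^4 + 19*h^3 - 8*h^2 - 20*h + 16) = (h - 4)*(h - 3)*(h^4 - 4*h^3 + 3*h^2 + 4*h - 4) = (h - 4)*(h - 3)*(h - 1)*(h^3 - 3*h^2 + 4) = (h - 4)*(h - 3)*(h - 1)*(h + 1)*(h^2 - 4*h + 4) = (h - 4)*(h - 3)*(h - 2)*(h - 1)*(h + 1)*(h - 2)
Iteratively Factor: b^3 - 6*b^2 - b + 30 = (b - 5)*(b^2 - b - 6) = (b - 5)*(b - 3)*(b + 2)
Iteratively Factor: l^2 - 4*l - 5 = (l + 1)*(l - 5)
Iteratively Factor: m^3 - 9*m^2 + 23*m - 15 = (m - 3)*(m^2 - 6*m + 5) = (m - 5)*(m - 3)*(m - 1)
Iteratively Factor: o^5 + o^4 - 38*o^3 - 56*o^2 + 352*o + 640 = (o - 5)*(o^4 + 6*o^3 - 8*o^2 - 96*o - 128) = (o - 5)*(o + 4)*(o^3 + 2*o^2 - 16*o - 32) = (o - 5)*(o - 4)*(o + 4)*(o^2 + 6*o + 8) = (o - 5)*(o - 4)*(o + 2)*(o + 4)*(o + 4)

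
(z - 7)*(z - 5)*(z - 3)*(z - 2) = z^4 - 17*z^3 + 101*z^2 - 247*z + 210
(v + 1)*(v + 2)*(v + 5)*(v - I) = v^4 + 8*v^3 - I*v^3 + 17*v^2 - 8*I*v^2 + 10*v - 17*I*v - 10*I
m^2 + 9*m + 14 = (m + 2)*(m + 7)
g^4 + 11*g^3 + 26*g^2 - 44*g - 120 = (g - 2)*(g + 2)*(g + 5)*(g + 6)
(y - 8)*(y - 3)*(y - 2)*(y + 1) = y^4 - 12*y^3 + 33*y^2 - 2*y - 48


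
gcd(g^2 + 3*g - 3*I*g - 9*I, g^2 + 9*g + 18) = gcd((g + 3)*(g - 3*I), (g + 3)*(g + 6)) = g + 3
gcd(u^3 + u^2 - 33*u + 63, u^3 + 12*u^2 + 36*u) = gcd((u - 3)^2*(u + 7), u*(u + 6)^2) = 1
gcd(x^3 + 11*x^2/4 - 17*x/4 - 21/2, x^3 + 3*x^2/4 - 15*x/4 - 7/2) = x^2 - x/4 - 7/2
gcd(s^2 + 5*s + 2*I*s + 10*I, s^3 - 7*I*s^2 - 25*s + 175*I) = s + 5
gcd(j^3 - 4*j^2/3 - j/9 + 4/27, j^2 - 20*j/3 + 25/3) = 1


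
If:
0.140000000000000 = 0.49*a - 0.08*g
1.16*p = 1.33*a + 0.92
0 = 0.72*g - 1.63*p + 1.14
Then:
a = 0.56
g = 1.66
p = 1.43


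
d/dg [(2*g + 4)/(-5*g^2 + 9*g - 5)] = 2*(5*g^2 + 20*g - 23)/(25*g^4 - 90*g^3 + 131*g^2 - 90*g + 25)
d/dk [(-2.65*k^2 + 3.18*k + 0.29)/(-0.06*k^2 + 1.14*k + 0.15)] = (-2.8302*k^2 - 0.7602*k + 0.1464)/(0.0036*k^4 - 0.1368*k^3 + 1.2816*k^2 + 0.342*k + 0.0225)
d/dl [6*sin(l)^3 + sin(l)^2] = 2*(9*sin(l) + 1)*sin(l)*cos(l)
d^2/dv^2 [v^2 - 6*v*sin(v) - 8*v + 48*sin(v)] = 6*v*sin(v) - 48*sin(v) - 12*cos(v) + 2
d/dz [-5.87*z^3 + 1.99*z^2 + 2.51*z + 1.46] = -17.61*z^2 + 3.98*z + 2.51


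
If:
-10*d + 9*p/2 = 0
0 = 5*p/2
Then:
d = 0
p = 0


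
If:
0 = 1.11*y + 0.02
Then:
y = -0.02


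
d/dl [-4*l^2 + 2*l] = 2 - 8*l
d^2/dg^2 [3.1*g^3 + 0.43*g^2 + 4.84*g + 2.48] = 18.6*g + 0.86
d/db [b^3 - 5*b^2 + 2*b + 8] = 3*b^2 - 10*b + 2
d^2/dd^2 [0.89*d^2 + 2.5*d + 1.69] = 1.78000000000000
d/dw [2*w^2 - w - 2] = 4*w - 1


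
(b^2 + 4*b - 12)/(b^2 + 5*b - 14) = (b + 6)/(b + 7)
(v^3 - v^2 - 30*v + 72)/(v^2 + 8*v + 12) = (v^2 - 7*v + 12)/(v + 2)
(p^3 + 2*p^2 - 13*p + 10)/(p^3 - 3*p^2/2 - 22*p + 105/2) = 2*(p^2 - 3*p + 2)/(2*p^2 - 13*p + 21)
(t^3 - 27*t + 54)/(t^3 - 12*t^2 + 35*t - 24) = (t^2 + 3*t - 18)/(t^2 - 9*t + 8)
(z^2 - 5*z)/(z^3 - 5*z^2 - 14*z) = (5 - z)/(-z^2 + 5*z + 14)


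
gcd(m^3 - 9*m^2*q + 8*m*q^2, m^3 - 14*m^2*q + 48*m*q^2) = -m^2 + 8*m*q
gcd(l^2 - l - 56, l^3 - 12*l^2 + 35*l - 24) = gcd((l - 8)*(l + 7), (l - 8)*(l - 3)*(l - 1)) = l - 8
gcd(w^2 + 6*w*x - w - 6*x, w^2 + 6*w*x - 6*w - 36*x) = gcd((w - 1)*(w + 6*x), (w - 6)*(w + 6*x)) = w + 6*x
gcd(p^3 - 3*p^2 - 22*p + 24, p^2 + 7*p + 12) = p + 4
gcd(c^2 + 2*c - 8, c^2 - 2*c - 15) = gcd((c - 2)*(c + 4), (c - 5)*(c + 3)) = 1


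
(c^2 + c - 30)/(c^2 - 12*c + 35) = (c + 6)/(c - 7)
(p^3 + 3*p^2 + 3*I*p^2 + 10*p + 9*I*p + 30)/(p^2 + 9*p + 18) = (p^2 + 3*I*p + 10)/(p + 6)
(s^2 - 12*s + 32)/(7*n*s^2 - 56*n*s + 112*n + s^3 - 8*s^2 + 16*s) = (s - 8)/(7*n*s - 28*n + s^2 - 4*s)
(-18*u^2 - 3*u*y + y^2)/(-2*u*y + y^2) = (18*u^2 + 3*u*y - y^2)/(y*(2*u - y))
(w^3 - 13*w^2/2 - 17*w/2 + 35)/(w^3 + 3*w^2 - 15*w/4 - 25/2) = 2*(w - 7)/(2*w + 5)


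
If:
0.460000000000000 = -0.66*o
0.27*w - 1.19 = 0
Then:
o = -0.70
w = 4.41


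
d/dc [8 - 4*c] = -4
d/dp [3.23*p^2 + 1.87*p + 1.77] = 6.46*p + 1.87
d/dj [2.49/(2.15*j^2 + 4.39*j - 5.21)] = (-10.707*j - 10.9311)/(2.15*j^2 + 4.39*j - 5.21)^2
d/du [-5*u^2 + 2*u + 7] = 2 - 10*u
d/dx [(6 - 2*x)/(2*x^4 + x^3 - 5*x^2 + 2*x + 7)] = 2*(-2*x^4 - x^3 + 5*x^2 - 2*x + (x - 3)*(8*x^3 + 3*x^2 - 10*x + 2) - 7)/(2*x^4 + x^3 - 5*x^2 + 2*x + 7)^2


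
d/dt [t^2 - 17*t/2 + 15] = 2*t - 17/2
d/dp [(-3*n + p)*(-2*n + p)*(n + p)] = n^2 - 8*n*p + 3*p^2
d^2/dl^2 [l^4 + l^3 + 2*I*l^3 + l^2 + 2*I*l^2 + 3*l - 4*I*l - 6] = 12*l^2 + l*(6 + 12*I) + 2 + 4*I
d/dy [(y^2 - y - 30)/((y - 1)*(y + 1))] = (y^2 + 58*y + 1)/(y^4 - 2*y^2 + 1)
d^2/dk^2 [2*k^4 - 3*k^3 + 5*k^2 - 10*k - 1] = 24*k^2 - 18*k + 10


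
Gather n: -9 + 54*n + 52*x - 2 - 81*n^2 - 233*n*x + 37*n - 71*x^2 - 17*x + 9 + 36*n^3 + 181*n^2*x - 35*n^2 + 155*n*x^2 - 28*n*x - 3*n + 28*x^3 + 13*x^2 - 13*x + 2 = 36*n^3 + n^2*(181*x - 116) + n*(155*x^2 - 261*x + 88) + 28*x^3 - 58*x^2 + 22*x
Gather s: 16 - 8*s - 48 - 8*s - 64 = -16*s - 96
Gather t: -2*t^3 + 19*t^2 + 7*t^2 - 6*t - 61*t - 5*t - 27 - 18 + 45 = -2*t^3 + 26*t^2 - 72*t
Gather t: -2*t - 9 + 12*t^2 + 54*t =12*t^2 + 52*t - 9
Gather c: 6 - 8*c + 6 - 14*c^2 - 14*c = -14*c^2 - 22*c + 12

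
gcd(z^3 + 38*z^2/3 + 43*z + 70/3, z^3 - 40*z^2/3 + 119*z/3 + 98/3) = z + 2/3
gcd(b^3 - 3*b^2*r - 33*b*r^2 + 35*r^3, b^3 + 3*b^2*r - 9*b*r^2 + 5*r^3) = -b^2 - 4*b*r + 5*r^2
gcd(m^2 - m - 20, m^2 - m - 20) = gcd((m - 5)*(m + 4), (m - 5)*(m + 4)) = m^2 - m - 20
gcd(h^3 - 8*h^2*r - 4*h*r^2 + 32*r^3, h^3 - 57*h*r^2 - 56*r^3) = -h + 8*r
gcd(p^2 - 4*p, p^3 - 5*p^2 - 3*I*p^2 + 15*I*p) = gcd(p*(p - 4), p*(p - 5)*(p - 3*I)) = p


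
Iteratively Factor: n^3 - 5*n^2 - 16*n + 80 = (n + 4)*(n^2 - 9*n + 20) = (n - 5)*(n + 4)*(n - 4)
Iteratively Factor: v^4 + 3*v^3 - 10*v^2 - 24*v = (v)*(v^3 + 3*v^2 - 10*v - 24) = v*(v + 4)*(v^2 - v - 6) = v*(v + 2)*(v + 4)*(v - 3)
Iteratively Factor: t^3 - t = (t + 1)*(t^2 - t) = (t - 1)*(t + 1)*(t)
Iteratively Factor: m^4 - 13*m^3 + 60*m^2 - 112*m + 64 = (m - 4)*(m^3 - 9*m^2 + 24*m - 16) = (m - 4)*(m - 1)*(m^2 - 8*m + 16) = (m - 4)^2*(m - 1)*(m - 4)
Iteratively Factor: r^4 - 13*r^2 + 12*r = (r - 3)*(r^3 + 3*r^2 - 4*r) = r*(r - 3)*(r^2 + 3*r - 4) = r*(r - 3)*(r + 4)*(r - 1)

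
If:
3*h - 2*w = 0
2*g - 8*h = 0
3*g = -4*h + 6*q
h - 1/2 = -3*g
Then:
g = 2/13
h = 1/26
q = 4/39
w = 3/52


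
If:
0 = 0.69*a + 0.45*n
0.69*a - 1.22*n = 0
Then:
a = 0.00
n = 0.00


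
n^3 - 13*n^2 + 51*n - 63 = (n - 7)*(n - 3)^2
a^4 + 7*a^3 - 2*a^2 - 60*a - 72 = (a - 3)*(a + 2)^2*(a + 6)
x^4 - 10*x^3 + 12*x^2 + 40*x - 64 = (x - 8)*(x - 2)^2*(x + 2)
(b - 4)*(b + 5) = b^2 + b - 20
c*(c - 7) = c^2 - 7*c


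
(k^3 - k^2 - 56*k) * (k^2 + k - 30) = k^5 - 87*k^3 - 26*k^2 + 1680*k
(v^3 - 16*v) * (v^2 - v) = v^5 - v^4 - 16*v^3 + 16*v^2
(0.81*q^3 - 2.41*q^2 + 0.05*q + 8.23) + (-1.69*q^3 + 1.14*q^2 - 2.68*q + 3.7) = -0.88*q^3 - 1.27*q^2 - 2.63*q + 11.93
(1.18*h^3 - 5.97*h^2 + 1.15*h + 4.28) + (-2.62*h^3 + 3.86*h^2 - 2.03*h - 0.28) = -1.44*h^3 - 2.11*h^2 - 0.88*h + 4.0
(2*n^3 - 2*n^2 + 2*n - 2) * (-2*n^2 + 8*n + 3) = -4*n^5 + 20*n^4 - 14*n^3 + 14*n^2 - 10*n - 6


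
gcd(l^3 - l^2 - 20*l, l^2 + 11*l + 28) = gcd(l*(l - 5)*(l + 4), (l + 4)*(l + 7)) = l + 4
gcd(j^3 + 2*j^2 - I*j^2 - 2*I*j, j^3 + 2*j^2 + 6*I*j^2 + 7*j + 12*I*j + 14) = j^2 + j*(2 - I) - 2*I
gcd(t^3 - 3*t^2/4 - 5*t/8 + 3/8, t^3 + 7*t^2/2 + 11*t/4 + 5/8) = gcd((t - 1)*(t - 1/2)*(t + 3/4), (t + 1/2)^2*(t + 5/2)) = 1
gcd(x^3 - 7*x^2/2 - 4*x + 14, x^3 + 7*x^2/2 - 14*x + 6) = x - 2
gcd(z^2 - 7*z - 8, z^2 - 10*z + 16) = z - 8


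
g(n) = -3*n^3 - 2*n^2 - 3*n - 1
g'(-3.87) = -122.31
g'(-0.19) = -2.56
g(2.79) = -90.09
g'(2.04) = -48.61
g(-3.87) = 154.54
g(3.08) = -116.87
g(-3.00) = 71.00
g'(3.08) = -100.70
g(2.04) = -40.91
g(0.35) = -2.42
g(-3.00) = 71.00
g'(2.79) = -84.22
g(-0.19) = -0.48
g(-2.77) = 55.73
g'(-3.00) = -72.00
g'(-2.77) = -60.98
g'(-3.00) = -72.00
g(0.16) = -1.54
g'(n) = -9*n^2 - 4*n - 3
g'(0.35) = -5.50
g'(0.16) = -3.87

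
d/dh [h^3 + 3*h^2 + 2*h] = 3*h^2 + 6*h + 2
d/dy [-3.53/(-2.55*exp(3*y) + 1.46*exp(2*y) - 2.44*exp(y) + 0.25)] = (-27.0045*exp(2*y) + 10.3076*exp(y) - 8.6132)*exp(y)/(2.55*exp(3*y) - 1.46*exp(2*y) + 2.44*exp(y) - 0.25)^2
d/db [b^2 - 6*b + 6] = 2*b - 6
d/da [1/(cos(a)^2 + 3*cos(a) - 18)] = (2*cos(a) + 3)*sin(a)/(cos(a)^2 + 3*cos(a) - 18)^2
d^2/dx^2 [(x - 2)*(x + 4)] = 2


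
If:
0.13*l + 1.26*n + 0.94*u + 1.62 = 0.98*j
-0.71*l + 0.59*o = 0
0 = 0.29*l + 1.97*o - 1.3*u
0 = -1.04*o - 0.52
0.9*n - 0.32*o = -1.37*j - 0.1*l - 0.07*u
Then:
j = 0.24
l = -0.42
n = -0.42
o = -0.50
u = -0.85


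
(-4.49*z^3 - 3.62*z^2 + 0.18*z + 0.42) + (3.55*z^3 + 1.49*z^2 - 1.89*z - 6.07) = -0.94*z^3 - 2.13*z^2 - 1.71*z - 5.65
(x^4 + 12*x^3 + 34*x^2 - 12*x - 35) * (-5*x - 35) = -5*x^5 - 95*x^4 - 590*x^3 - 1130*x^2 + 595*x + 1225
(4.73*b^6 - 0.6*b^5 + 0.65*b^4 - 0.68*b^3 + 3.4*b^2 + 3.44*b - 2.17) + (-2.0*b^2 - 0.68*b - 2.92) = 4.73*b^6 - 0.6*b^5 + 0.65*b^4 - 0.68*b^3 + 1.4*b^2 + 2.76*b - 5.09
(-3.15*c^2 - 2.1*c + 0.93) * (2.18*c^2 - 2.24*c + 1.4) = -6.867*c^4 + 2.478*c^3 + 2.3214*c^2 - 5.0232*c + 1.302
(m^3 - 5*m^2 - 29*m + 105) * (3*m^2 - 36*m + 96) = 3*m^5 - 51*m^4 + 189*m^3 + 879*m^2 - 6564*m + 10080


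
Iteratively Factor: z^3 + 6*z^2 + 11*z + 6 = (z + 3)*(z^2 + 3*z + 2) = (z + 2)*(z + 3)*(z + 1)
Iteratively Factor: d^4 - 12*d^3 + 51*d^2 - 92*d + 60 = (d - 3)*(d^3 - 9*d^2 + 24*d - 20) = (d - 3)*(d - 2)*(d^2 - 7*d + 10) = (d - 3)*(d - 2)^2*(d - 5)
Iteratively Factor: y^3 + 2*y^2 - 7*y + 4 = (y - 1)*(y^2 + 3*y - 4) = (y - 1)^2*(y + 4)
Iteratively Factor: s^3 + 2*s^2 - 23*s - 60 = (s - 5)*(s^2 + 7*s + 12) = (s - 5)*(s + 3)*(s + 4)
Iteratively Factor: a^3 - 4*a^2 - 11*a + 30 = (a + 3)*(a^2 - 7*a + 10) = (a - 5)*(a + 3)*(a - 2)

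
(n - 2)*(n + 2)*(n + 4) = n^3 + 4*n^2 - 4*n - 16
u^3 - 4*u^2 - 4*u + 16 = (u - 4)*(u - 2)*(u + 2)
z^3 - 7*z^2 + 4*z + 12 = (z - 6)*(z - 2)*(z + 1)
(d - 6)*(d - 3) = d^2 - 9*d + 18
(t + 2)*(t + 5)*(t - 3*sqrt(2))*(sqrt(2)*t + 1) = sqrt(2)*t^4 - 5*t^3 + 7*sqrt(2)*t^3 - 35*t^2 + 7*sqrt(2)*t^2 - 50*t - 21*sqrt(2)*t - 30*sqrt(2)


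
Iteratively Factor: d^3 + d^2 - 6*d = (d + 3)*(d^2 - 2*d) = (d - 2)*(d + 3)*(d)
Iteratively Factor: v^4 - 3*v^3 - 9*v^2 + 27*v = (v)*(v^3 - 3*v^2 - 9*v + 27) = v*(v - 3)*(v^2 - 9) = v*(v - 3)*(v + 3)*(v - 3)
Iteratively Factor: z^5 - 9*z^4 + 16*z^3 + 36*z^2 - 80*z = (z - 2)*(z^4 - 7*z^3 + 2*z^2 + 40*z) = (z - 5)*(z - 2)*(z^3 - 2*z^2 - 8*z) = z*(z - 5)*(z - 2)*(z^2 - 2*z - 8) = z*(z - 5)*(z - 4)*(z - 2)*(z + 2)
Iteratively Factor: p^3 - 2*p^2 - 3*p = (p + 1)*(p^2 - 3*p) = p*(p + 1)*(p - 3)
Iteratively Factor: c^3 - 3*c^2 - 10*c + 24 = (c - 4)*(c^2 + c - 6) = (c - 4)*(c + 3)*(c - 2)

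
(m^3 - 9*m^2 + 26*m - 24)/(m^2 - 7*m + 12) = m - 2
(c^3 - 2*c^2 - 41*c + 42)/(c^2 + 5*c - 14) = (c^3 - 2*c^2 - 41*c + 42)/(c^2 + 5*c - 14)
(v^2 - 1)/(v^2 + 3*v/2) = 2*(v^2 - 1)/(v*(2*v + 3))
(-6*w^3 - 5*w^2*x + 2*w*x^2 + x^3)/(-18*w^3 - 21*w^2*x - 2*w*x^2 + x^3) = (-2*w + x)/(-6*w + x)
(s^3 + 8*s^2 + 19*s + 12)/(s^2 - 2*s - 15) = (s^2 + 5*s + 4)/(s - 5)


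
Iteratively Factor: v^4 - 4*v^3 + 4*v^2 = (v)*(v^3 - 4*v^2 + 4*v) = v*(v - 2)*(v^2 - 2*v) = v^2*(v - 2)*(v - 2)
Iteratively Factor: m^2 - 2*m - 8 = (m + 2)*(m - 4)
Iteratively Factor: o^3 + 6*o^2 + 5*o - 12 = (o - 1)*(o^2 + 7*o + 12) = (o - 1)*(o + 3)*(o + 4)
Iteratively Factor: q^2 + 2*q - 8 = (q + 4)*(q - 2)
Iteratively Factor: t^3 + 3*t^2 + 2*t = (t + 1)*(t^2 + 2*t) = t*(t + 1)*(t + 2)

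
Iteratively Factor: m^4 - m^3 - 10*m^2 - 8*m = (m - 4)*(m^3 + 3*m^2 + 2*m) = (m - 4)*(m + 2)*(m^2 + m) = m*(m - 4)*(m + 2)*(m + 1)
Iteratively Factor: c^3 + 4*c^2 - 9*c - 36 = (c + 4)*(c^2 - 9) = (c + 3)*(c + 4)*(c - 3)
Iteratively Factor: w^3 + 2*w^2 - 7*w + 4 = (w - 1)*(w^2 + 3*w - 4) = (w - 1)*(w + 4)*(w - 1)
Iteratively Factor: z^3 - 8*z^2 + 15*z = (z - 5)*(z^2 - 3*z) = (z - 5)*(z - 3)*(z)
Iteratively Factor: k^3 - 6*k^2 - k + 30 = (k - 5)*(k^2 - k - 6) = (k - 5)*(k - 3)*(k + 2)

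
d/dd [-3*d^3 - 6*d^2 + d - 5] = -9*d^2 - 12*d + 1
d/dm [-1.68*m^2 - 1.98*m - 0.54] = -3.36*m - 1.98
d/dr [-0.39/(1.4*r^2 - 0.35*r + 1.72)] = (1.092*r - 0.1365)/(1.4*r^2 - 0.35*r + 1.72)^2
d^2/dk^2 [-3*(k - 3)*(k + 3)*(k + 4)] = -18*k - 24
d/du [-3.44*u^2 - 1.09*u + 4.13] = -6.88*u - 1.09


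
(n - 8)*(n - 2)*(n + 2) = n^3 - 8*n^2 - 4*n + 32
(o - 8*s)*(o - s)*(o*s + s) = o^3*s - 9*o^2*s^2 + o^2*s + 8*o*s^3 - 9*o*s^2 + 8*s^3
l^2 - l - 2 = (l - 2)*(l + 1)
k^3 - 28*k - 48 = (k - 6)*(k + 2)*(k + 4)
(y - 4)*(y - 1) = y^2 - 5*y + 4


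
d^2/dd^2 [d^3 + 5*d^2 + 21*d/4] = 6*d + 10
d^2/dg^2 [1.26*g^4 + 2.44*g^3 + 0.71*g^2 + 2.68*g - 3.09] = 15.12*g^2 + 14.64*g + 1.42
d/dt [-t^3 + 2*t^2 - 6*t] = -3*t^2 + 4*t - 6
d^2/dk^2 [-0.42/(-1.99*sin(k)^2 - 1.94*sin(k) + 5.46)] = (-6.652968*sin(k)^4 - 4.864356*sin(k)^3 - 9.855132*sin(k)^2 + 5.279904*sin(k) + 12.28836)/(1.99*sin(k)^2 + 1.94*sin(k) - 5.46)^3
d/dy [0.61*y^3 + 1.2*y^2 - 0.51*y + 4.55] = 1.83*y^2 + 2.4*y - 0.51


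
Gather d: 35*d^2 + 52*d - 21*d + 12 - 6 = 35*d^2 + 31*d + 6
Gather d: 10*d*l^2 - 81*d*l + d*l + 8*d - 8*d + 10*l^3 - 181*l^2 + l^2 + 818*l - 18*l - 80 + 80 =d*(10*l^2 - 80*l) + 10*l^3 - 180*l^2 + 800*l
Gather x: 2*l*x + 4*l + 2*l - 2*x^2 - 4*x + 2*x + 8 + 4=6*l - 2*x^2 + x*(2*l - 2) + 12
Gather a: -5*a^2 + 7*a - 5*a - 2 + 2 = -5*a^2 + 2*a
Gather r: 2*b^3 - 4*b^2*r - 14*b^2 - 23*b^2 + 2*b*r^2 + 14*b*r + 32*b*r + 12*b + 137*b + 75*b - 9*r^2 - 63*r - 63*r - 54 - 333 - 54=2*b^3 - 37*b^2 + 224*b + r^2*(2*b - 9) + r*(-4*b^2 + 46*b - 126) - 441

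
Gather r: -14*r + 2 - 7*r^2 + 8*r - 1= -7*r^2 - 6*r + 1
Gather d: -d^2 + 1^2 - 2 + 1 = -d^2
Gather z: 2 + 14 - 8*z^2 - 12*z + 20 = -8*z^2 - 12*z + 36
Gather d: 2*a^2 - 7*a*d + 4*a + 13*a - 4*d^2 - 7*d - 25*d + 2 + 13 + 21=2*a^2 + 17*a - 4*d^2 + d*(-7*a - 32) + 36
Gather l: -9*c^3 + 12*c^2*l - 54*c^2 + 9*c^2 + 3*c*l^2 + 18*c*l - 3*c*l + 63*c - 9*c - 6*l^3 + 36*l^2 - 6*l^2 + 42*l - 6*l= -9*c^3 - 45*c^2 + 54*c - 6*l^3 + l^2*(3*c + 30) + l*(12*c^2 + 15*c + 36)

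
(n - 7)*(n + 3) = n^2 - 4*n - 21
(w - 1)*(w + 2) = w^2 + w - 2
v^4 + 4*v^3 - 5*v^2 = v^2*(v - 1)*(v + 5)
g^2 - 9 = (g - 3)*(g + 3)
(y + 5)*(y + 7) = y^2 + 12*y + 35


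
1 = 1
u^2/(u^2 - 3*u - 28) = u^2/(u^2 - 3*u - 28)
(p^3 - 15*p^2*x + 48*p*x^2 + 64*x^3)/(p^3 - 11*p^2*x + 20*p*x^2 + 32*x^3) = (-p + 8*x)/(-p + 4*x)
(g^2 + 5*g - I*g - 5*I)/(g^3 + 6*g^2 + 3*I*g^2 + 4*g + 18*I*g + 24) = (g + 5)/(g^2 + g*(6 + 4*I) + 24*I)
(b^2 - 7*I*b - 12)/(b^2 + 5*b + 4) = (b^2 - 7*I*b - 12)/(b^2 + 5*b + 4)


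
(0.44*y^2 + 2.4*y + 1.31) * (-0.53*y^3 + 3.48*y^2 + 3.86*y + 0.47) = -0.2332*y^5 + 0.2592*y^4 + 9.3561*y^3 + 14.0296*y^2 + 6.1846*y + 0.6157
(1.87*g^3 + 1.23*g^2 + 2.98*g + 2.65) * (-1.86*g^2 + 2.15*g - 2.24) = -3.4782*g^5 + 1.7327*g^4 - 7.0871*g^3 - 1.2772*g^2 - 0.9777*g - 5.936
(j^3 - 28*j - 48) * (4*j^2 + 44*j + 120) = 4*j^5 + 44*j^4 + 8*j^3 - 1424*j^2 - 5472*j - 5760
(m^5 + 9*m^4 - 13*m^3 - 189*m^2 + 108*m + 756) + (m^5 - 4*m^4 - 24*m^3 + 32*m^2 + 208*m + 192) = 2*m^5 + 5*m^4 - 37*m^3 - 157*m^2 + 316*m + 948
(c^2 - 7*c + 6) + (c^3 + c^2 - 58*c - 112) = c^3 + 2*c^2 - 65*c - 106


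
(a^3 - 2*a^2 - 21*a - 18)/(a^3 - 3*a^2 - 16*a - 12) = (a + 3)/(a + 2)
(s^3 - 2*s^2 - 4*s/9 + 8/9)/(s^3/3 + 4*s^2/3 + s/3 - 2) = (9*s^3 - 18*s^2 - 4*s + 8)/(3*(s^3 + 4*s^2 + s - 6))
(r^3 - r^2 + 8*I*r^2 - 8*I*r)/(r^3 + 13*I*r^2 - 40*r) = (r - 1)/(r + 5*I)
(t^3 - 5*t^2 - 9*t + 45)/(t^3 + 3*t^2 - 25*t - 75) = (t - 3)/(t + 5)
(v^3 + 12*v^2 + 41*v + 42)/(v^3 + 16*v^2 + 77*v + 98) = (v + 3)/(v + 7)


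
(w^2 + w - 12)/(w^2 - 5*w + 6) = (w + 4)/(w - 2)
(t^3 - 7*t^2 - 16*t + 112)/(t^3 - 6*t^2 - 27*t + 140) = (t + 4)/(t + 5)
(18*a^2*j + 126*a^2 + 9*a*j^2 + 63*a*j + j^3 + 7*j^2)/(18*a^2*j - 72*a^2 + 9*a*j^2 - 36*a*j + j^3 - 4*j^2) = (j + 7)/(j - 4)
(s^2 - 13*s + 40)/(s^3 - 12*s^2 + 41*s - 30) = (s - 8)/(s^2 - 7*s + 6)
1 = 1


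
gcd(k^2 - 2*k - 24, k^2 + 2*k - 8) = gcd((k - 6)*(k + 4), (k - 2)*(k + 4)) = k + 4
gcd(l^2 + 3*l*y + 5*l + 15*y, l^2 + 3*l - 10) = l + 5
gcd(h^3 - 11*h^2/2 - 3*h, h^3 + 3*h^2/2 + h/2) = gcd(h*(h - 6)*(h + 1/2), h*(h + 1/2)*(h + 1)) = h^2 + h/2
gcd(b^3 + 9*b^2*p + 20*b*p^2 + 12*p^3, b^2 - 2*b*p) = 1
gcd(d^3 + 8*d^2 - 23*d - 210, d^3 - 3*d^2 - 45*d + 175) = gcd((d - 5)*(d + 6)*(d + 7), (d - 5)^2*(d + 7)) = d^2 + 2*d - 35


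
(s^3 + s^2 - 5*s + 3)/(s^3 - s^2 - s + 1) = (s + 3)/(s + 1)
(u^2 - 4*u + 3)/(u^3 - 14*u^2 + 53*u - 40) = (u - 3)/(u^2 - 13*u + 40)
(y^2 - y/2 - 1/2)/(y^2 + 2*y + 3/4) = 2*(y - 1)/(2*y + 3)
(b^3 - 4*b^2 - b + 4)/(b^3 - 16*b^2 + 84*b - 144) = (b^2 - 1)/(b^2 - 12*b + 36)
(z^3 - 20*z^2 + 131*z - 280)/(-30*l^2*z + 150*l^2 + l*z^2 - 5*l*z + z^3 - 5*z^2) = (z^2 - 15*z + 56)/(-30*l^2 + l*z + z^2)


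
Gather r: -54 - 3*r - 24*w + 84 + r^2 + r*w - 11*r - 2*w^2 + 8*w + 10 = r^2 + r*(w - 14) - 2*w^2 - 16*w + 40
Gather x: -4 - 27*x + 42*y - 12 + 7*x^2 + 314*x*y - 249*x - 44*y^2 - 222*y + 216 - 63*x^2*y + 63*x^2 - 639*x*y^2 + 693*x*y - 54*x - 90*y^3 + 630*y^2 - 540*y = x^2*(70 - 63*y) + x*(-639*y^2 + 1007*y - 330) - 90*y^3 + 586*y^2 - 720*y + 200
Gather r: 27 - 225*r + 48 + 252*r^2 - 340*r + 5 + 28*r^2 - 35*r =280*r^2 - 600*r + 80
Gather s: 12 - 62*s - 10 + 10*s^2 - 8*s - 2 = 10*s^2 - 70*s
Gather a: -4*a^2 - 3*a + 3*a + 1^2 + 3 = 4 - 4*a^2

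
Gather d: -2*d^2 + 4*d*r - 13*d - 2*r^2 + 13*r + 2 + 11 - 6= -2*d^2 + d*(4*r - 13) - 2*r^2 + 13*r + 7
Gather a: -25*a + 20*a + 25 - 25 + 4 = 4 - 5*a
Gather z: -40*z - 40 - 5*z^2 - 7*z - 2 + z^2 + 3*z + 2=-4*z^2 - 44*z - 40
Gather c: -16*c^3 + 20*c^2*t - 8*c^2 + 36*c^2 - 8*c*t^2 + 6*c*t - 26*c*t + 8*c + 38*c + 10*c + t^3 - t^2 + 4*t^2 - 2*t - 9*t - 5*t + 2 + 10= -16*c^3 + c^2*(20*t + 28) + c*(-8*t^2 - 20*t + 56) + t^3 + 3*t^2 - 16*t + 12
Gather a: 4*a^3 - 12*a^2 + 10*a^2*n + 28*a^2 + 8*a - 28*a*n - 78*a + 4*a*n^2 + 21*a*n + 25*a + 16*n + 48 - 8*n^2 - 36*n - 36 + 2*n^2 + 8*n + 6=4*a^3 + a^2*(10*n + 16) + a*(4*n^2 - 7*n - 45) - 6*n^2 - 12*n + 18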